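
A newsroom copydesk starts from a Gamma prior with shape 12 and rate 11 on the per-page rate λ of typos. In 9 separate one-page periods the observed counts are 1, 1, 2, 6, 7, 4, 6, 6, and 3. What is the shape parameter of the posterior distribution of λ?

48

Total count: 1 + 1 + 2 + 6 + 7 + 4 + 6 + 6 + 3 = 36.
Total exposure: 9 pages.
By Gamma–Poisson conjugacy, the posterior is Gamma(α + Σx, β + Σt) = Gamma(12 + 36, 11 + 9) = Gamma(48, 20).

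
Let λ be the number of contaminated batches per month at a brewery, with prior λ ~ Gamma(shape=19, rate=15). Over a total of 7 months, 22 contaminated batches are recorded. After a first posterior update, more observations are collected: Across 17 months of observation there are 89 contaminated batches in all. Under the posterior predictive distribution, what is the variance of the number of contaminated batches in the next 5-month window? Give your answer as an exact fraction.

2200/117

Total count 22 over total exposure 7 months.
After the first batch: Gamma(19 + 22, 15 + 7) = Gamma(41, 22).
Total count 89 over total exposure 17 months.
After the second batch: Gamma(41 + 89, 22 + 17) = Gamma(130, 39).
The posterior predictive for a window of length T is Negative Binomial with variance T·α'·(β'+T)/β'² = 5·130·44/1521 = 2200/117.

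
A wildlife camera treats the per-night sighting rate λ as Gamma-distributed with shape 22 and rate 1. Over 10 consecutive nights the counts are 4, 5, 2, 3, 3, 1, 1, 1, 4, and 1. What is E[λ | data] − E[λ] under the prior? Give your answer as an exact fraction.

Total count: 4 + 5 + 2 + 3 + 3 + 1 + 1 + 1 + 4 + 1 = 25.
Total exposure: 10 nights.
Posterior: α' = 22 + 25 = 47, β' = 1 + 10 = 11.
Posterior mean = 47/11 = 47/11; prior mean = 22/1 = 22. Difference = 47/11 − 22 = -195/11.

-195/11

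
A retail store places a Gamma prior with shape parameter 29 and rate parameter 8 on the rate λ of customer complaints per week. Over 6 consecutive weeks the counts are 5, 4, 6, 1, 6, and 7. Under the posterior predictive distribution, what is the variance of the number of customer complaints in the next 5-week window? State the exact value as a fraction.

Total count: 5 + 4 + 6 + 1 + 6 + 7 = 29.
Total exposure: 6 weeks.
The Gamma prior is conjugate for the Poisson rate, so λ | data ~ Gamma(29+29, 8+6) = Gamma(58, 14).
The posterior predictive for a window of length T is Negative Binomial with variance T·α'·(β'+T)/β'² = 5·58·19/196 = 2755/98.

2755/98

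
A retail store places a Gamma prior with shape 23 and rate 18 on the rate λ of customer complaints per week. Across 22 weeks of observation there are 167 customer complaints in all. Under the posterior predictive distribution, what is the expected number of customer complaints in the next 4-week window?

19

Total count 167 over total exposure 22 weeks.
The Gamma prior is conjugate for the Poisson rate, so λ | data ~ Gamma(23+167, 18+22) = Gamma(190, 40).
Predictive mean over a 4-week window = T·E[λ|data] = 4·190/40 = 19.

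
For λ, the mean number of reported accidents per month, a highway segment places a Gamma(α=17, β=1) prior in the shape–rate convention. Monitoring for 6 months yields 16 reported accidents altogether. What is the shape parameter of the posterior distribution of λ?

33

Total count 16 over total exposure 6 months.
Conjugate update: add total count to the shape and total exposure to the rate, giving Gamma(33, 7).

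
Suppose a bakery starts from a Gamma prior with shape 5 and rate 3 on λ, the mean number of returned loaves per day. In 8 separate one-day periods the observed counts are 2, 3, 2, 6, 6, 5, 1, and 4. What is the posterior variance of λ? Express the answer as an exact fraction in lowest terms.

Total count: 2 + 3 + 2 + 6 + 6 + 5 + 1 + 4 = 29.
Total exposure: 8 days.
The Gamma prior is conjugate for the Poisson rate, so λ | data ~ Gamma(5+29, 3+8) = Gamma(34, 11).
Posterior variance = α'/β'² = 34/121.

34/121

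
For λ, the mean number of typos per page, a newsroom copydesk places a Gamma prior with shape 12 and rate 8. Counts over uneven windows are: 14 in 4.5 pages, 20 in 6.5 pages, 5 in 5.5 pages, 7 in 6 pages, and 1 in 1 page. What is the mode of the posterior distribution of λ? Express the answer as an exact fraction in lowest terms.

116/63

Total count: 14 + 20 + 5 + 7 + 1 = 47.
Total exposure: 4.5 + 6.5 + 5.5 + 6 + 1 = 23.5 pages.
By Gamma–Poisson conjugacy, the posterior is Gamma(α + Σx, β + Σt) = Gamma(12 + 47, 8 + 23.5) = Gamma(59, 63/2).
Posterior mode = (α'−1)/β' = 58/(63/2) = 116/63.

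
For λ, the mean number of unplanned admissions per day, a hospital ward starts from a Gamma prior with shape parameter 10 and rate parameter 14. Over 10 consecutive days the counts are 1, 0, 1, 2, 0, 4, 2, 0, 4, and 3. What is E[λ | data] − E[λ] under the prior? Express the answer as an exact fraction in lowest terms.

23/56

Total count: 1 + 0 + 1 + 2 + 0 + 4 + 2 + 0 + 4 + 3 = 17.
Total exposure: 10 days.
Gamma(α, β) with Poisson data over total exposure Σt gives posterior Gamma(α+Σx, β+Σt) = Gamma(27, 24).
Posterior mean = 27/24 = 9/8; prior mean = 10/14 = 5/7. Difference = 9/8 − 5/7 = 23/56.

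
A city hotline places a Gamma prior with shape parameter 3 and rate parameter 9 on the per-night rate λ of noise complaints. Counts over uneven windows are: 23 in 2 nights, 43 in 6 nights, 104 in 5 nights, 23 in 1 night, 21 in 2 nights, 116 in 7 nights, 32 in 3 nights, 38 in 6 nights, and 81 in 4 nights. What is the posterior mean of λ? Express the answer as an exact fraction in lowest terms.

484/45

Total count: 23 + 43 + 104 + 23 + 21 + 116 + 32 + 38 + 81 = 481.
Total exposure: 2 + 6 + 5 + 1 + 2 + 7 + 3 + 6 + 4 = 36 nights.
By Gamma–Poisson conjugacy, the posterior is Gamma(α + Σx, β + Σt) = Gamma(3 + 481, 9 + 36) = Gamma(484, 45).
Posterior mean = α'/β' = 484/45.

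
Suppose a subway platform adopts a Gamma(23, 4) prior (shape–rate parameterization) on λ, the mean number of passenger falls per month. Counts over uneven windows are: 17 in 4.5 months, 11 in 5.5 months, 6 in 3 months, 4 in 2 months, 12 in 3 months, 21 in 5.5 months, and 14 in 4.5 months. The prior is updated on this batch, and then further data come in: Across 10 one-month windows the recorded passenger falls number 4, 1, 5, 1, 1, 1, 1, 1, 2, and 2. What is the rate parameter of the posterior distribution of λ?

Total count: 17 + 11 + 6 + 4 + 12 + 21 + 14 = 85.
Total exposure: 4.5 + 5.5 + 3 + 2 + 3 + 5.5 + 4.5 = 28 months.
After the first batch: Gamma(23 + 85, 4 + 28) = Gamma(108, 32).
Total count: 4 + 1 + 5 + 1 + 1 + 1 + 1 + 1 + 2 + 2 = 19.
Total exposure: 10 months.
After the second batch: Gamma(108 + 19, 32 + 10) = Gamma(127, 42).

42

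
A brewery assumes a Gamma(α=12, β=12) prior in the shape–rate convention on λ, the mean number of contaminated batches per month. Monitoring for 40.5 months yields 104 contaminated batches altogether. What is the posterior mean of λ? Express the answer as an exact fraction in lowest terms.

Total count 104 over total exposure 40.5 months.
Conjugate update: add total count to the shape and total exposure to the rate, giving Gamma(116, 105/2).
Posterior mean = α'/β' = 116/(105/2) = 232/105.

232/105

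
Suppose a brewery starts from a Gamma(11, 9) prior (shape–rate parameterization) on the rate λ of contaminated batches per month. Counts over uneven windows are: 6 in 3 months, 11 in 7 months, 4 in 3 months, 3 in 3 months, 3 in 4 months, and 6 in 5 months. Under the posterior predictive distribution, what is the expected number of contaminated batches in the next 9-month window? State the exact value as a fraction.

Total count: 6 + 11 + 4 + 3 + 3 + 6 = 33.
Total exposure: 3 + 7 + 3 + 3 + 4 + 5 = 25 months.
By Gamma–Poisson conjugacy, the posterior is Gamma(α + Σx, β + Σt) = Gamma(11 + 33, 9 + 25) = Gamma(44, 34).
Predictive mean over a 9-month window = T·E[λ|data] = 9·44/34 = 198/17.

198/17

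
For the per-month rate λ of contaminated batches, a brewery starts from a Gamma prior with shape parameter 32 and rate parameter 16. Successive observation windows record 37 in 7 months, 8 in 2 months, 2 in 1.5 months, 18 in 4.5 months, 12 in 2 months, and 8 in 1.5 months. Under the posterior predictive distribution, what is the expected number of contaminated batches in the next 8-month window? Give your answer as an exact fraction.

Total count: 37 + 8 + 2 + 18 + 12 + 8 = 85.
Total exposure: 7 + 2 + 1.5 + 4.5 + 2 + 1.5 = 18.5 months.
By Gamma–Poisson conjugacy, the posterior is Gamma(α + Σx, β + Σt) = Gamma(32 + 85, 16 + 18.5) = Gamma(117, 69/2).
Predictive mean over an 8-month window = T·E[λ|data] = 8·117/(69/2) = 624/23.

624/23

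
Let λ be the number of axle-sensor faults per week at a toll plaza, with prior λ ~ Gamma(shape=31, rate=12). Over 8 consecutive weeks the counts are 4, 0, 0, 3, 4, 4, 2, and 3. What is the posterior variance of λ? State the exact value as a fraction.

Total count: 4 + 0 + 0 + 3 + 4 + 4 + 2 + 3 = 20.
Total exposure: 8 weeks.
Gamma(α, β) with Poisson data over total exposure Σt gives posterior Gamma(α+Σx, β+Σt) = Gamma(51, 20).
Posterior variance = α'/β'² = 51/400.

51/400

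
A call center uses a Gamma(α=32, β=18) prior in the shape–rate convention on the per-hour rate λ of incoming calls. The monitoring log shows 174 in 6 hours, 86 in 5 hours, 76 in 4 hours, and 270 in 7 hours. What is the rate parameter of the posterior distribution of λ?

40

Total count: 174 + 86 + 76 + 270 = 606.
Total exposure: 6 + 5 + 4 + 7 = 22 hours.
Conjugate update: add total count to the shape and total exposure to the rate, giving Gamma(638, 40).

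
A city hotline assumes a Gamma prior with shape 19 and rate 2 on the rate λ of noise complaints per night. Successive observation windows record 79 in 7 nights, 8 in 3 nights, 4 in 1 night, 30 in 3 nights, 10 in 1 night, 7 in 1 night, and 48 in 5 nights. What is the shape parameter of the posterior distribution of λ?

Total count: 79 + 8 + 4 + 30 + 10 + 7 + 48 = 186.
Total exposure: 7 + 3 + 1 + 3 + 1 + 1 + 5 = 21 nights.
By Gamma–Poisson conjugacy, the posterior is Gamma(α + Σx, β + Σt) = Gamma(19 + 186, 2 + 21) = Gamma(205, 23).

205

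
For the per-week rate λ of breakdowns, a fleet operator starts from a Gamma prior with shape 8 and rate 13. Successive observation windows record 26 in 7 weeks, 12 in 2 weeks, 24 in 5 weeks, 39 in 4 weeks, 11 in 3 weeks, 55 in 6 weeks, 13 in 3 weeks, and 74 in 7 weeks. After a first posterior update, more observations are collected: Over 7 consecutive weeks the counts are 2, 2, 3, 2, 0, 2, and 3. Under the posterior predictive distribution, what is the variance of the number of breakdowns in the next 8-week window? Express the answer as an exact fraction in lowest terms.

Total count: 26 + 12 + 24 + 39 + 11 + 55 + 13 + 74 = 254.
Total exposure: 7 + 2 + 5 + 4 + 3 + 6 + 3 + 7 = 37 weeks.
After the first batch: Gamma(8 + 254, 13 + 37) = Gamma(262, 50).
Total count: 2 + 2 + 3 + 2 + 0 + 2 + 3 = 14.
Total exposure: 7 weeks.
After the second batch: Gamma(262 + 14, 50 + 7) = Gamma(276, 57).
The posterior predictive for a window of length T is Negative Binomial with variance T·α'·(β'+T)/β'² = 8·276·65/3249 = 47840/1083.

47840/1083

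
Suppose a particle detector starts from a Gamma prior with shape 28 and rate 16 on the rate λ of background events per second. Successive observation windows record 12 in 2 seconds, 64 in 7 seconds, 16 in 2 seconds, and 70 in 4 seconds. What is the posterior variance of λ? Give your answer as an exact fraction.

190/961

Total count: 12 + 64 + 16 + 70 = 162.
Total exposure: 2 + 7 + 2 + 4 = 15 seconds.
The Gamma prior is conjugate for the Poisson rate, so λ | data ~ Gamma(28+162, 16+15) = Gamma(190, 31).
Posterior variance = α'/β'² = 190/961.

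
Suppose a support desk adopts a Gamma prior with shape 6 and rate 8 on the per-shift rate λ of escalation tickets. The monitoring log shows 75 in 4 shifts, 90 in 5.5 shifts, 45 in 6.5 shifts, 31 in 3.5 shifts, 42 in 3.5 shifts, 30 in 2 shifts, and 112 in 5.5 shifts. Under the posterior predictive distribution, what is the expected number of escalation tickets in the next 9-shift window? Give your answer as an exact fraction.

Total count: 75 + 90 + 45 + 31 + 42 + 30 + 112 = 425.
Total exposure: 4 + 5.5 + 6.5 + 3.5 + 3.5 + 2 + 5.5 = 30.5 shifts.
Gamma(α, β) with Poisson data over total exposure Σt gives posterior Gamma(α+Σx, β+Σt) = Gamma(431, 77/2).
Predictive mean over a 9-shift window = T·E[λ|data] = 9·431/(77/2) = 7758/77.

7758/77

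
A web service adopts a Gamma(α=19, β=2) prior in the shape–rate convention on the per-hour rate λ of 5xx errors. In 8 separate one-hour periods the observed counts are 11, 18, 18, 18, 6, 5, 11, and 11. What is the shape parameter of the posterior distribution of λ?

Total count: 11 + 18 + 18 + 18 + 6 + 5 + 11 + 11 = 98.
Total exposure: 8 hours.
Conjugate update: add total count to the shape and total exposure to the rate, giving Gamma(117, 10).

117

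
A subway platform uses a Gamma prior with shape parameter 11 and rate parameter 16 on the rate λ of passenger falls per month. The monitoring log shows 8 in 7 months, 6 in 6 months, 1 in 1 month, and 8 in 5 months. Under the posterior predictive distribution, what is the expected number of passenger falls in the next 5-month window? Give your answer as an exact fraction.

34/7

Total count: 8 + 6 + 1 + 8 = 23.
Total exposure: 7 + 6 + 1 + 5 = 19 months.
Gamma(α, β) with Poisson data over total exposure Σt gives posterior Gamma(α+Σx, β+Σt) = Gamma(34, 35).
Predictive mean over a 5-month window = T·E[λ|data] = 5·34/35 = 34/7.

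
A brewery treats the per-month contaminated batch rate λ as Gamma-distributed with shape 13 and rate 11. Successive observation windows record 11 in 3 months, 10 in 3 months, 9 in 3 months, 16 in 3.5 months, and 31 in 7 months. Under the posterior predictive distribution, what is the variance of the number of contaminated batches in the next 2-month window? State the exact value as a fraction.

23400/3721

Total count: 11 + 10 + 9 + 16 + 31 = 77.
Total exposure: 3 + 3 + 3 + 3.5 + 7 = 19.5 months.
The Gamma prior is conjugate for the Poisson rate, so λ | data ~ Gamma(13+77, 11+19.5) = Gamma(90, 61/2).
The posterior predictive for a window of length T is Negative Binomial with variance T·α'·(β'+T)/β'² = 2·90·(65/2)/(3721/4) = 23400/3721.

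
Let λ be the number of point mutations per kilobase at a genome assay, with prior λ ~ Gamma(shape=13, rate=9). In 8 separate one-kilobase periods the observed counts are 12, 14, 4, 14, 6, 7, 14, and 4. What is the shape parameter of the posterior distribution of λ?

Total count: 12 + 14 + 4 + 14 + 6 + 7 + 14 + 4 = 75.
Total exposure: 8 kilobases.
Gamma(α, β) with Poisson data over total exposure Σt gives posterior Gamma(α+Σx, β+Σt) = Gamma(88, 17).

88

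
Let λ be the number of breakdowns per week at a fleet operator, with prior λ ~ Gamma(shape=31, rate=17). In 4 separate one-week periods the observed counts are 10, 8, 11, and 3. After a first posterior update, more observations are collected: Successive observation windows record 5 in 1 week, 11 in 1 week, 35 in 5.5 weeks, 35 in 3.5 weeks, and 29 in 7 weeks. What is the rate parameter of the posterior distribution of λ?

Total count: 10 + 8 + 11 + 3 = 32.
Total exposure: 4 weeks.
After the first batch: Gamma(31 + 32, 17 + 4) = Gamma(63, 21).
Total count: 5 + 11 + 35 + 35 + 29 = 115.
Total exposure: 1 + 1 + 5.5 + 3.5 + 7 = 18 weeks.
After the second batch: Gamma(63 + 115, 21 + 18) = Gamma(178, 39).

39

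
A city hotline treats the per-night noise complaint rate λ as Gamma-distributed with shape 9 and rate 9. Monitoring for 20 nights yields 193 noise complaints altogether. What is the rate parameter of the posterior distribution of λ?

Total count 193 over total exposure 20 nights.
Posterior: α' = 9 + 193 = 202, β' = 9 + 20 = 29.

29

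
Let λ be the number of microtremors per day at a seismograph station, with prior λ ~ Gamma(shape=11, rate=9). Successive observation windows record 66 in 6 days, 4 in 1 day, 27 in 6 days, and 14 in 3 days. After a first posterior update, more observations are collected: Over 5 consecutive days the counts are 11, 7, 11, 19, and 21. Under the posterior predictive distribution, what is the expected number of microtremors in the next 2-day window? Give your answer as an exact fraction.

191/15

Total count: 66 + 4 + 27 + 14 = 111.
Total exposure: 6 + 1 + 6 + 3 = 16 days.
After the first batch: Gamma(11 + 111, 9 + 16) = Gamma(122, 25).
Total count: 11 + 7 + 11 + 19 + 21 = 69.
Total exposure: 5 days.
After the second batch: Gamma(122 + 69, 25 + 5) = Gamma(191, 30).
Predictive mean over a 2-day window = T·E[λ|data] = 2·191/30 = 191/15.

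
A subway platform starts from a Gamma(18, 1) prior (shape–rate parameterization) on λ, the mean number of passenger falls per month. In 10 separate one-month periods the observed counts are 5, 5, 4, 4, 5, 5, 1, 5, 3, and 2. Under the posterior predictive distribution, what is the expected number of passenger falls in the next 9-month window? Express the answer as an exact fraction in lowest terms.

513/11

Total count: 5 + 5 + 4 + 4 + 5 + 5 + 1 + 5 + 3 + 2 = 39.
Total exposure: 10 months.
Gamma(α, β) with Poisson data over total exposure Σt gives posterior Gamma(α+Σx, β+Σt) = Gamma(57, 11).
Predictive mean over a 9-month window = T·E[λ|data] = 9·57/11 = 513/11.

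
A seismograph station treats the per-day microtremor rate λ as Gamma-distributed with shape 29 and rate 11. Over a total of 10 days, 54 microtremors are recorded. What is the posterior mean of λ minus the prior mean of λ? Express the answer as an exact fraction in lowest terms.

Total count 54 over total exposure 10 days.
By Gamma–Poisson conjugacy, the posterior is Gamma(α + Σx, β + Σt) = Gamma(29 + 54, 11 + 10) = Gamma(83, 21).
Posterior mean = 83/21 = 83/21; prior mean = 29/11 = 29/11. Difference = 83/21 − 29/11 = 304/231.

304/231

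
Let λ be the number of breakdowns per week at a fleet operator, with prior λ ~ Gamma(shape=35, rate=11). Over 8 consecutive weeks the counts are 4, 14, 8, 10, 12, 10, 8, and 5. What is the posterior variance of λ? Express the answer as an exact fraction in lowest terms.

Total count: 4 + 14 + 8 + 10 + 12 + 10 + 8 + 5 = 71.
Total exposure: 8 weeks.
The Gamma prior is conjugate for the Poisson rate, so λ | data ~ Gamma(35+71, 11+8) = Gamma(106, 19).
Posterior variance = α'/β'² = 106/361.

106/361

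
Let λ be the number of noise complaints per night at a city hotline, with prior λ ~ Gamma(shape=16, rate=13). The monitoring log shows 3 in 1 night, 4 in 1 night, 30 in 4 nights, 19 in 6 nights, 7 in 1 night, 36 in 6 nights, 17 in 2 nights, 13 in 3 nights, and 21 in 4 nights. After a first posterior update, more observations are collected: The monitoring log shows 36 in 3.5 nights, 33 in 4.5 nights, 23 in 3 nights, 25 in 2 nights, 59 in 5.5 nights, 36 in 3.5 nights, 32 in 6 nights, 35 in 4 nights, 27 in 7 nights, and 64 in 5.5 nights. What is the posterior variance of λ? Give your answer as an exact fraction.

2144/29241

Total count: 3 + 4 + 30 + 19 + 7 + 36 + 17 + 13 + 21 = 150.
Total exposure: 1 + 1 + 4 + 6 + 1 + 6 + 2 + 3 + 4 = 28 nights.
After the first batch: Gamma(16 + 150, 13 + 28) = Gamma(166, 41).
Total count: 36 + 33 + 23 + 25 + 59 + 36 + 32 + 35 + 27 + 64 = 370.
Total exposure: 3.5 + 4.5 + 3 + 2 + 5.5 + 3.5 + 6 + 4 + 7 + 5.5 = 44.5 nights.
After the second batch: Gamma(166 + 370, 41 + 44.5) = Gamma(536, 171/2).
Posterior variance = α'/β'² = 536/(29241/4) = 2144/29241.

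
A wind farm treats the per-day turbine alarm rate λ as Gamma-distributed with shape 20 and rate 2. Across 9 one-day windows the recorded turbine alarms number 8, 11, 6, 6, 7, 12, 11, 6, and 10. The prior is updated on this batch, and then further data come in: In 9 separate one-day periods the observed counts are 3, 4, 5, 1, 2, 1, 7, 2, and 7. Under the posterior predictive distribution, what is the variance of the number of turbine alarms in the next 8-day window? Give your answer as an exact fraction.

Total count: 8 + 11 + 6 + 6 + 7 + 12 + 11 + 6 + 10 = 77.
Total exposure: 9 days.
After the first batch: Gamma(20 + 77, 2 + 9) = Gamma(97, 11).
Total count: 3 + 4 + 5 + 1 + 2 + 1 + 7 + 2 + 7 = 32.
Total exposure: 9 days.
After the second batch: Gamma(97 + 32, 11 + 9) = Gamma(129, 20).
The posterior predictive for a window of length T is Negative Binomial with variance T·α'·(β'+T)/β'² = 8·129·28/400 = 1806/25.

1806/25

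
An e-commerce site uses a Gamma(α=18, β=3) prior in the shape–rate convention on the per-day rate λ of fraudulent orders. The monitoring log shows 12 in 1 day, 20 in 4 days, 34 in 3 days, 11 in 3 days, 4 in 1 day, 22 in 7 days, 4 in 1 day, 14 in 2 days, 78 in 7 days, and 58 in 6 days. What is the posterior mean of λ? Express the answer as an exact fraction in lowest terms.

275/38

Total count: 12 + 20 + 34 + 11 + 4 + 22 + 4 + 14 + 78 + 58 = 257.
Total exposure: 1 + 4 + 3 + 3 + 1 + 7 + 1 + 2 + 7 + 6 = 35 days.
By Gamma–Poisson conjugacy, the posterior is Gamma(α + Σx, β + Σt) = Gamma(18 + 257, 3 + 35) = Gamma(275, 38).
Posterior mean = α'/β' = 275/38.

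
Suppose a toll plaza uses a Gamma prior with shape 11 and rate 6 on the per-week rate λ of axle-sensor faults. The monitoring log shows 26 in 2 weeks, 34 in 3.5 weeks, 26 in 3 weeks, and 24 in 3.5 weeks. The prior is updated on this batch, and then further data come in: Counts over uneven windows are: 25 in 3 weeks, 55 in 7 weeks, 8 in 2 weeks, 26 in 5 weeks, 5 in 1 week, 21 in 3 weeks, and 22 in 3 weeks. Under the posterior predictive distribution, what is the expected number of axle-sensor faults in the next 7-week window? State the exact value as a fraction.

283/6

Total count: 26 + 34 + 26 + 24 = 110.
Total exposure: 2 + 3.5 + 3 + 3.5 = 12 weeks.
After the first batch: Gamma(11 + 110, 6 + 12) = Gamma(121, 18).
Total count: 25 + 55 + 8 + 26 + 5 + 21 + 22 = 162.
Total exposure: 3 + 7 + 2 + 5 + 1 + 3 + 3 = 24 weeks.
After the second batch: Gamma(121 + 162, 18 + 24) = Gamma(283, 42).
Predictive mean over a 7-week window = T·E[λ|data] = 7·283/42 = 283/6.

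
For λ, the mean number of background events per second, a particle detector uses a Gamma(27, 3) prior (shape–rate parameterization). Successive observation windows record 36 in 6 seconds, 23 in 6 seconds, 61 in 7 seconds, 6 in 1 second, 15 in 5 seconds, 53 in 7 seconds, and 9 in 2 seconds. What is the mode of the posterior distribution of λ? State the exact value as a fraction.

229/37

Total count: 36 + 23 + 61 + 6 + 15 + 53 + 9 = 203.
Total exposure: 6 + 6 + 7 + 1 + 5 + 7 + 2 = 34 seconds.
By Gamma–Poisson conjugacy, the posterior is Gamma(α + Σx, β + Σt) = Gamma(27 + 203, 3 + 34) = Gamma(230, 37).
Posterior mode = (α'−1)/β' = 229/37.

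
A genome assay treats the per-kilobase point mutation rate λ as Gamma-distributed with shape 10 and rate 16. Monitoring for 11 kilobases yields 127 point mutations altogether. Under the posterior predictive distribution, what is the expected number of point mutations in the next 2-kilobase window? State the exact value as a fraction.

Total count 127 over total exposure 11 kilobases.
The Gamma prior is conjugate for the Poisson rate, so λ | data ~ Gamma(10+127, 16+11) = Gamma(137, 27).
Predictive mean over a 2-kilobase window = T·E[λ|data] = 2·137/27 = 274/27.

274/27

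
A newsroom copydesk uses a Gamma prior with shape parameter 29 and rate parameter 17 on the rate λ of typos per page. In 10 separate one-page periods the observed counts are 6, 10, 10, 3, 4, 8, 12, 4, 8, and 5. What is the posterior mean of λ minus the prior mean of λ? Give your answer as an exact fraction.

Total count: 6 + 10 + 10 + 3 + 4 + 8 + 12 + 4 + 8 + 5 = 70.
Total exposure: 10 pages.
By Gamma–Poisson conjugacy, the posterior is Gamma(α + Σx, β + Σt) = Gamma(29 + 70, 17 + 10) = Gamma(99, 27).
Posterior mean = 99/27 = 11/3; prior mean = 29/17 = 29/17. Difference = 11/3 − 29/17 = 100/51.

100/51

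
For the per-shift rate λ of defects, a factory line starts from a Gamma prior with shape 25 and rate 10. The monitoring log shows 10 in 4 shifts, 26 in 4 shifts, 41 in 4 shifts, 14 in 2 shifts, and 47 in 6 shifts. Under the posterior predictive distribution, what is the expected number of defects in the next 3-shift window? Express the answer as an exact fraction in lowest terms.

163/10

Total count: 10 + 26 + 41 + 14 + 47 = 138.
Total exposure: 4 + 4 + 4 + 2 + 6 = 20 shifts.
By Gamma–Poisson conjugacy, the posterior is Gamma(α + Σx, β + Σt) = Gamma(25 + 138, 10 + 20) = Gamma(163, 30).
Predictive mean over a 3-shift window = T·E[λ|data] = 3·163/30 = 163/10.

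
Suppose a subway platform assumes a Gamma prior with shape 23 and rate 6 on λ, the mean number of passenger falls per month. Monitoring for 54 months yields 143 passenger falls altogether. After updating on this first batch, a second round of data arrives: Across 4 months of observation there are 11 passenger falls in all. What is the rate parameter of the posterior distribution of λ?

Total count 143 over total exposure 54 months.
After the first batch: Gamma(23 + 143, 6 + 54) = Gamma(166, 60).
Total count 11 over total exposure 4 months.
After the second batch: Gamma(166 + 11, 60 + 4) = Gamma(177, 64).

64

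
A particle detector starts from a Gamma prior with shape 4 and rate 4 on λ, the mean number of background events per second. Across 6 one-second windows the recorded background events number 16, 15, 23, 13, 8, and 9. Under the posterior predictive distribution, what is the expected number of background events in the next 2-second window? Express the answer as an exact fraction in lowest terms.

88/5

Total count: 16 + 15 + 23 + 13 + 8 + 9 = 84.
Total exposure: 6 seconds.
Gamma(α, β) with Poisson data over total exposure Σt gives posterior Gamma(α+Σx, β+Σt) = Gamma(88, 10).
Predictive mean over a 2-second window = T·E[λ|data] = 2·88/10 = 88/5.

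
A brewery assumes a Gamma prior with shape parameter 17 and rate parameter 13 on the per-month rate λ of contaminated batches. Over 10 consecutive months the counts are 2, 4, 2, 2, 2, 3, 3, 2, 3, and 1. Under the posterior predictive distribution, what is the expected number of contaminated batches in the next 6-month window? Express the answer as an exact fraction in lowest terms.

246/23

Total count: 2 + 4 + 2 + 2 + 2 + 3 + 3 + 2 + 3 + 1 = 24.
Total exposure: 10 months.
Conjugate update: add total count to the shape and total exposure to the rate, giving Gamma(41, 23).
Predictive mean over a 6-month window = T·E[λ|data] = 6·41/23 = 246/23.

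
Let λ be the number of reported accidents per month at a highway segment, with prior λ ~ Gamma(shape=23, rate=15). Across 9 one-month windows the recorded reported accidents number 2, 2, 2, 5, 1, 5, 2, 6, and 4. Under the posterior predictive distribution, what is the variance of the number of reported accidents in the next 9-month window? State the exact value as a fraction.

429/16

Total count: 2 + 2 + 2 + 5 + 1 + 5 + 2 + 6 + 4 = 29.
Total exposure: 9 months.
Conjugate update: add total count to the shape and total exposure to the rate, giving Gamma(52, 24).
The posterior predictive for a window of length T is Negative Binomial with variance T·α'·(β'+T)/β'² = 9·52·33/576 = 429/16.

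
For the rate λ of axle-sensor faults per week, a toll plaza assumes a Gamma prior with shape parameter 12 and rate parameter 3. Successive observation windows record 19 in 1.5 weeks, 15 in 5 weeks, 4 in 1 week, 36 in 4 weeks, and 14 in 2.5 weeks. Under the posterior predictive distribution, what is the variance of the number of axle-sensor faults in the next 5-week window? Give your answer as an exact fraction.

Total count: 19 + 15 + 4 + 36 + 14 = 88.
Total exposure: 1.5 + 5 + 1 + 4 + 2.5 = 14 weeks.
The Gamma prior is conjugate for the Poisson rate, so λ | data ~ Gamma(12+88, 3+14) = Gamma(100, 17).
The posterior predictive for a window of length T is Negative Binomial with variance T·α'·(β'+T)/β'² = 5·100·22/289 = 11000/289.

11000/289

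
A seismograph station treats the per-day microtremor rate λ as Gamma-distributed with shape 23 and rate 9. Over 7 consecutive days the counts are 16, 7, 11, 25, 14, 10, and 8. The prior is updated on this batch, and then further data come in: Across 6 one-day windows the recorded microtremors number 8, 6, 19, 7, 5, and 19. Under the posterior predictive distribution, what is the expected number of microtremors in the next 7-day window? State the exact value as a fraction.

Total count: 16 + 7 + 11 + 25 + 14 + 10 + 8 = 91.
Total exposure: 7 days.
After the first batch: Gamma(23 + 91, 9 + 7) = Gamma(114, 16).
Total count: 8 + 6 + 19 + 7 + 5 + 19 = 64.
Total exposure: 6 days.
After the second batch: Gamma(114 + 64, 16 + 6) = Gamma(178, 22).
Predictive mean over a 7-day window = T·E[λ|data] = 7·178/22 = 623/11.

623/11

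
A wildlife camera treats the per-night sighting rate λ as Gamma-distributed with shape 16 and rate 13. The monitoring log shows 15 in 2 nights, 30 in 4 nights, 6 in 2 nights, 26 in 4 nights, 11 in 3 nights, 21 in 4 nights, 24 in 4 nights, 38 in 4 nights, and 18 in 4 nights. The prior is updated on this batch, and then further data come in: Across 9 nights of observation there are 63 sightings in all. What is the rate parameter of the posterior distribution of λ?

Total count: 15 + 30 + 6 + 26 + 11 + 21 + 24 + 38 + 18 = 189.
Total exposure: 2 + 4 + 2 + 4 + 3 + 4 + 4 + 4 + 4 = 31 nights.
After the first batch: Gamma(16 + 189, 13 + 31) = Gamma(205, 44).
Total count 63 over total exposure 9 nights.
After the second batch: Gamma(205 + 63, 44 + 9) = Gamma(268, 53).

53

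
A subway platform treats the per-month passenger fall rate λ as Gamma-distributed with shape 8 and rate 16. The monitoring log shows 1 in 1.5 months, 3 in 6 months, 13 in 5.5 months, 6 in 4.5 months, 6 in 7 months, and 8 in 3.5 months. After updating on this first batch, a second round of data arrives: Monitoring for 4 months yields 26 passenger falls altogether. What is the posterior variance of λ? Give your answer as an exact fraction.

71/2304

Total count: 1 + 3 + 13 + 6 + 6 + 8 = 37.
Total exposure: 1.5 + 6 + 5.5 + 4.5 + 7 + 3.5 = 28 months.
After the first batch: Gamma(8 + 37, 16 + 28) = Gamma(45, 44).
Total count 26 over total exposure 4 months.
After the second batch: Gamma(45 + 26, 44 + 4) = Gamma(71, 48).
Posterior variance = α'/β'² = 71/2304.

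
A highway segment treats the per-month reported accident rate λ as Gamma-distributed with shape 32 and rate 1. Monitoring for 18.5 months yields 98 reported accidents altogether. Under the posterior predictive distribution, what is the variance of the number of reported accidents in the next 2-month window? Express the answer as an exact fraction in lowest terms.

1720/117

Total count 98 over total exposure 18.5 months.
Posterior: α' = 32 + 98 = 130, β' = 1 + 18.5 = 39/2.
The posterior predictive for a window of length T is Negative Binomial with variance T·α'·(β'+T)/β'² = 2·130·(43/2)/(1521/4) = 1720/117.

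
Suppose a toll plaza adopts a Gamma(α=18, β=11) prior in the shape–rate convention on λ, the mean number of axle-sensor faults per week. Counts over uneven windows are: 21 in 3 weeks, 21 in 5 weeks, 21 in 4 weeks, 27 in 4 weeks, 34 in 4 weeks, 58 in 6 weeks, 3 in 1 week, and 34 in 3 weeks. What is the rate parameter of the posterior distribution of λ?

41

Total count: 21 + 21 + 21 + 27 + 34 + 58 + 3 + 34 = 219.
Total exposure: 3 + 5 + 4 + 4 + 4 + 6 + 1 + 3 = 30 weeks.
Gamma(α, β) with Poisson data over total exposure Σt gives posterior Gamma(α+Σx, β+Σt) = Gamma(237, 41).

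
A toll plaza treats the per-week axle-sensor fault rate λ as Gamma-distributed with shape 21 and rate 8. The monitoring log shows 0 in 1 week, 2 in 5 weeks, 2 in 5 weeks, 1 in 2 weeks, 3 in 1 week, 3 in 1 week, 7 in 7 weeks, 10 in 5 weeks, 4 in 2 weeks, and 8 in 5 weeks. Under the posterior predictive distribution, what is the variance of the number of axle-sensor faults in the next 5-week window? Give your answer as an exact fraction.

Total count: 0 + 2 + 2 + 1 + 3 + 3 + 7 + 10 + 4 + 8 = 40.
Total exposure: 1 + 5 + 5 + 2 + 1 + 1 + 7 + 5 + 2 + 5 = 34 weeks.
Gamma(α, β) with Poisson data over total exposure Σt gives posterior Gamma(α+Σx, β+Σt) = Gamma(61, 42).
The posterior predictive for a window of length T is Negative Binomial with variance T·α'·(β'+T)/β'² = 5·61·47/1764 = 14335/1764.

14335/1764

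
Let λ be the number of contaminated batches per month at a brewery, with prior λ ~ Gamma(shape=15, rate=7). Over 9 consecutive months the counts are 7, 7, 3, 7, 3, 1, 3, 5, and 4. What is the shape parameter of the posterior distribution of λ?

55

Total count: 7 + 7 + 3 + 7 + 3 + 1 + 3 + 5 + 4 = 40.
Total exposure: 9 months.
By Gamma–Poisson conjugacy, the posterior is Gamma(α + Σx, β + Σt) = Gamma(15 + 40, 7 + 9) = Gamma(55, 16).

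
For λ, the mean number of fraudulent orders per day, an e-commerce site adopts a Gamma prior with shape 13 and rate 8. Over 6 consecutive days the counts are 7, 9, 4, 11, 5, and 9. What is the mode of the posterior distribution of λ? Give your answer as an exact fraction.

57/14

Total count: 7 + 9 + 4 + 11 + 5 + 9 = 45.
Total exposure: 6 days.
Posterior: α' = 13 + 45 = 58, β' = 8 + 6 = 14.
Posterior mode = (α'−1)/β' = 57/14.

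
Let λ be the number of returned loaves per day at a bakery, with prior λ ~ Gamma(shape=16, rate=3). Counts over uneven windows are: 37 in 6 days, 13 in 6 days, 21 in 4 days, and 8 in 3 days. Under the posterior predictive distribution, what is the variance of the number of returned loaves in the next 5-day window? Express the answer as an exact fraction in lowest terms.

Total count: 37 + 13 + 21 + 8 = 79.
Total exposure: 6 + 6 + 4 + 3 = 19 days.
By Gamma–Poisson conjugacy, the posterior is Gamma(α + Σx, β + Σt) = Gamma(16 + 79, 3 + 19) = Gamma(95, 22).
The posterior predictive for a window of length T is Negative Binomial with variance T·α'·(β'+T)/β'² = 5·95·27/484 = 12825/484.

12825/484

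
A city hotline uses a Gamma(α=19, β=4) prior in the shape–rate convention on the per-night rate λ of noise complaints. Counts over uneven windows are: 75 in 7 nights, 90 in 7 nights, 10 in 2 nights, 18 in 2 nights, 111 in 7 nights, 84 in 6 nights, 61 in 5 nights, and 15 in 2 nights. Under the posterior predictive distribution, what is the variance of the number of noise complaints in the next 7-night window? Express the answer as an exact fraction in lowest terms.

Total count: 75 + 90 + 10 + 18 + 111 + 84 + 61 + 15 = 464.
Total exposure: 7 + 7 + 2 + 2 + 7 + 6 + 5 + 2 = 38 nights.
Conjugate update: add total count to the shape and total exposure to the rate, giving Gamma(483, 42).
The posterior predictive for a window of length T is Negative Binomial with variance T·α'·(β'+T)/β'² = 7·483·49/1764 = 1127/12.

1127/12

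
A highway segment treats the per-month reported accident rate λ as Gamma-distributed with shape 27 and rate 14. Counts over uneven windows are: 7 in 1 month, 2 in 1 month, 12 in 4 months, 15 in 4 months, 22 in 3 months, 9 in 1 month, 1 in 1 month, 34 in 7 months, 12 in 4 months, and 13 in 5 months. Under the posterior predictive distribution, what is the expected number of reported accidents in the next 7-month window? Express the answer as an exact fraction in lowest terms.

1078/45

Total count: 7 + 2 + 12 + 15 + 22 + 9 + 1 + 34 + 12 + 13 = 127.
Total exposure: 1 + 1 + 4 + 4 + 3 + 1 + 1 + 7 + 4 + 5 = 31 months.
Gamma(α, β) with Poisson data over total exposure Σt gives posterior Gamma(α+Σx, β+Σt) = Gamma(154, 45).
Predictive mean over a 7-month window = T·E[λ|data] = 7·154/45 = 1078/45.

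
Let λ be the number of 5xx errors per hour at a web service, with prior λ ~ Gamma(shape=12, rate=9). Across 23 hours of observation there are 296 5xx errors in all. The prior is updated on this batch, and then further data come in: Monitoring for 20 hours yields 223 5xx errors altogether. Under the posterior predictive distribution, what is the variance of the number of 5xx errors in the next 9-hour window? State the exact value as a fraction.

291519/2704

Total count 296 over total exposure 23 hours.
After the first batch: Gamma(12 + 296, 9 + 23) = Gamma(308, 32).
Total count 223 over total exposure 20 hours.
After the second batch: Gamma(308 + 223, 32 + 20) = Gamma(531, 52).
The posterior predictive for a window of length T is Negative Binomial with variance T·α'·(β'+T)/β'² = 9·531·61/2704 = 291519/2704.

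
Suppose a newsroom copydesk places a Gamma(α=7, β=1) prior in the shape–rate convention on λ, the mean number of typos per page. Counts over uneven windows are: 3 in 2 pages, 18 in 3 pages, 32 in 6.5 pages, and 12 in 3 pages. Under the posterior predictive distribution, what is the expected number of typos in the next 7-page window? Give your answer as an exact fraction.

1008/31

Total count: 3 + 18 + 32 + 12 = 65.
Total exposure: 2 + 3 + 6.5 + 3 = 14.5 pages.
Posterior: α' = 7 + 65 = 72, β' = 1 + 14.5 = 31/2.
Predictive mean over a 7-page window = T·E[λ|data] = 7·72/(31/2) = 1008/31.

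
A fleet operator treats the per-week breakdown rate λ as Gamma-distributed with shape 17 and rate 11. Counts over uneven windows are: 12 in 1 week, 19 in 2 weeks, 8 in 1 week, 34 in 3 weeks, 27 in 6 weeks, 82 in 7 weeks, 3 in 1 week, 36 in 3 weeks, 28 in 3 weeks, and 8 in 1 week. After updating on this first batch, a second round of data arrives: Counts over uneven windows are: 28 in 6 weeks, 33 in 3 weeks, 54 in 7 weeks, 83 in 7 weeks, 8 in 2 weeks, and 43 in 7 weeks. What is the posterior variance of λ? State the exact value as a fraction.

523/5041

Total count: 12 + 19 + 8 + 34 + 27 + 82 + 3 + 36 + 28 + 8 = 257.
Total exposure: 1 + 2 + 1 + 3 + 6 + 7 + 1 + 3 + 3 + 1 = 28 weeks.
After the first batch: Gamma(17 + 257, 11 + 28) = Gamma(274, 39).
Total count: 28 + 33 + 54 + 83 + 8 + 43 = 249.
Total exposure: 6 + 3 + 7 + 7 + 2 + 7 = 32 weeks.
After the second batch: Gamma(274 + 249, 39 + 32) = Gamma(523, 71).
Posterior variance = α'/β'² = 523/5041.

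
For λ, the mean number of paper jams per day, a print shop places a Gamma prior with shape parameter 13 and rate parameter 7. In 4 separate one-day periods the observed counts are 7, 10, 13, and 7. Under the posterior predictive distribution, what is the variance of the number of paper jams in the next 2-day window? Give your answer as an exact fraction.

1300/121

Total count: 7 + 10 + 13 + 7 = 37.
Total exposure: 4 days.
Posterior: α' = 13 + 37 = 50, β' = 7 + 4 = 11.
The posterior predictive for a window of length T is Negative Binomial with variance T·α'·(β'+T)/β'² = 2·50·13/121 = 1300/121.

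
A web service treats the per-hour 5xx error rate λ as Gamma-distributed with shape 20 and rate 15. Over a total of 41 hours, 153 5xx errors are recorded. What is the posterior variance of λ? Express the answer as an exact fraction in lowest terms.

Total count 153 over total exposure 41 hours.
The Gamma prior is conjugate for the Poisson rate, so λ | data ~ Gamma(20+153, 15+41) = Gamma(173, 56).
Posterior variance = α'/β'² = 173/3136.

173/3136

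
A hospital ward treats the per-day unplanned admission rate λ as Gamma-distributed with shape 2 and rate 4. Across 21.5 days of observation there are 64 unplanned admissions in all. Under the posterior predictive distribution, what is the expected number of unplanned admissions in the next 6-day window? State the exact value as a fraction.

Total count 64 over total exposure 21.5 days.
By Gamma–Poisson conjugacy, the posterior is Gamma(α + Σx, β + Σt) = Gamma(2 + 64, 4 + 21.5) = Gamma(66, 51/2).
Predictive mean over a 6-day window = T·E[λ|data] = 6·66/(51/2) = 264/17.

264/17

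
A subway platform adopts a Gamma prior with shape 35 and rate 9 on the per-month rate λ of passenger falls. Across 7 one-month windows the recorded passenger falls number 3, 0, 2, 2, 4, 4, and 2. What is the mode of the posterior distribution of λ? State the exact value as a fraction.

Total count: 3 + 0 + 2 + 2 + 4 + 4 + 2 = 17.
Total exposure: 7 months.
The Gamma prior is conjugate for the Poisson rate, so λ | data ~ Gamma(35+17, 9+7) = Gamma(52, 16).
Posterior mode = (α'−1)/β' = 51/16.

51/16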